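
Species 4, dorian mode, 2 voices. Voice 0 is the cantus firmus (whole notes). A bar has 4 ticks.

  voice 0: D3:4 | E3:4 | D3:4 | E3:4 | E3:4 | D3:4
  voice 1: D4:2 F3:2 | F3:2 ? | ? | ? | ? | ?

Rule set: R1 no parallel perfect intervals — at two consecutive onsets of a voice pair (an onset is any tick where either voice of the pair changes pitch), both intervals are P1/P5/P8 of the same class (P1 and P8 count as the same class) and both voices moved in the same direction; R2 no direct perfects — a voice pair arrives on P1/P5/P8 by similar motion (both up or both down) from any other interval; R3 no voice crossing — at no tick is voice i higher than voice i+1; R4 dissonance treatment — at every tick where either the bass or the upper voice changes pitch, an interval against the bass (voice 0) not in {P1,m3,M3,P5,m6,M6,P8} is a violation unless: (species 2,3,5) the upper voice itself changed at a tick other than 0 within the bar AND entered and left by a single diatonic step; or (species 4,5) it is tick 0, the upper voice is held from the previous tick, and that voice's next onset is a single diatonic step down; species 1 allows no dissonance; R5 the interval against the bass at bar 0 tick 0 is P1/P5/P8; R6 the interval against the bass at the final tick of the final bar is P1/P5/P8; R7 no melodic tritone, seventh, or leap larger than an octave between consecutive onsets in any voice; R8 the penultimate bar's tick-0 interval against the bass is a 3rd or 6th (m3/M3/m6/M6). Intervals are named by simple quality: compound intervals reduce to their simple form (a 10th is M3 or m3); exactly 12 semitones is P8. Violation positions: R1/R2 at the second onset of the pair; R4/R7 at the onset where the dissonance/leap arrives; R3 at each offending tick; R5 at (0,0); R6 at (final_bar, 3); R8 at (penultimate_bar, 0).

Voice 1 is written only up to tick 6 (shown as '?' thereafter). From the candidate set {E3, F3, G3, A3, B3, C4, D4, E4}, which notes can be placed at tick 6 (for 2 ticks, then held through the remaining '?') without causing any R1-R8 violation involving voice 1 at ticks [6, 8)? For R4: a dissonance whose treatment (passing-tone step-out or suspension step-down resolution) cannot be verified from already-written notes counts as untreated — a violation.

E3: legal
F3: legal
G3: legal
A3: violates R4
B3: violates R7
C4: legal
D4: violates R4
E4: violates R7

{C4, E3, F3, G3}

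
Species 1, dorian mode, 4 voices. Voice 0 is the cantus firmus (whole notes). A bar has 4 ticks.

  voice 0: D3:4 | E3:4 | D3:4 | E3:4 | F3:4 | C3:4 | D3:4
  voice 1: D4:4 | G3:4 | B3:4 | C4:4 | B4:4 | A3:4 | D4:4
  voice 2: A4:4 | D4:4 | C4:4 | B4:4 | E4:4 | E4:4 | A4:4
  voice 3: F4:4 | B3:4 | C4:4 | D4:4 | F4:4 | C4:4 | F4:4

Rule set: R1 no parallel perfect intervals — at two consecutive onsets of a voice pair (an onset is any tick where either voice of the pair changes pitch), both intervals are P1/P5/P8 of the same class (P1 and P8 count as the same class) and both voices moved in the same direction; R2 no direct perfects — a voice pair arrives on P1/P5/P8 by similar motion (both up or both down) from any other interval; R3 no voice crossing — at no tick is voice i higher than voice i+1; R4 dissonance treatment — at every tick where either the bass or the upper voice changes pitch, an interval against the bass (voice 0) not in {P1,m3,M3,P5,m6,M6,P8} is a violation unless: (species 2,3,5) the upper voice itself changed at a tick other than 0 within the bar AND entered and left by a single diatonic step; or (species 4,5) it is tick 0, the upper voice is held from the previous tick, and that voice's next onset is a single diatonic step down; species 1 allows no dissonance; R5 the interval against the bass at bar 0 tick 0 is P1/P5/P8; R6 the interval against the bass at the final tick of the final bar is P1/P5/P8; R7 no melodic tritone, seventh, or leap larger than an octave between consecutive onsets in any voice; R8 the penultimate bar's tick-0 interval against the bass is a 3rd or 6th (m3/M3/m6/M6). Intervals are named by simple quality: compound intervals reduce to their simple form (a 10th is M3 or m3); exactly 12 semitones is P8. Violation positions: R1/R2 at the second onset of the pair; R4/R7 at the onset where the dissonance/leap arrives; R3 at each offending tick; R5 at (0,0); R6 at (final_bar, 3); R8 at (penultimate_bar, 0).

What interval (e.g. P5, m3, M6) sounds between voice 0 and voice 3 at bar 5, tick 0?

voice 0=C3 voice 3=C4 -> P8

P8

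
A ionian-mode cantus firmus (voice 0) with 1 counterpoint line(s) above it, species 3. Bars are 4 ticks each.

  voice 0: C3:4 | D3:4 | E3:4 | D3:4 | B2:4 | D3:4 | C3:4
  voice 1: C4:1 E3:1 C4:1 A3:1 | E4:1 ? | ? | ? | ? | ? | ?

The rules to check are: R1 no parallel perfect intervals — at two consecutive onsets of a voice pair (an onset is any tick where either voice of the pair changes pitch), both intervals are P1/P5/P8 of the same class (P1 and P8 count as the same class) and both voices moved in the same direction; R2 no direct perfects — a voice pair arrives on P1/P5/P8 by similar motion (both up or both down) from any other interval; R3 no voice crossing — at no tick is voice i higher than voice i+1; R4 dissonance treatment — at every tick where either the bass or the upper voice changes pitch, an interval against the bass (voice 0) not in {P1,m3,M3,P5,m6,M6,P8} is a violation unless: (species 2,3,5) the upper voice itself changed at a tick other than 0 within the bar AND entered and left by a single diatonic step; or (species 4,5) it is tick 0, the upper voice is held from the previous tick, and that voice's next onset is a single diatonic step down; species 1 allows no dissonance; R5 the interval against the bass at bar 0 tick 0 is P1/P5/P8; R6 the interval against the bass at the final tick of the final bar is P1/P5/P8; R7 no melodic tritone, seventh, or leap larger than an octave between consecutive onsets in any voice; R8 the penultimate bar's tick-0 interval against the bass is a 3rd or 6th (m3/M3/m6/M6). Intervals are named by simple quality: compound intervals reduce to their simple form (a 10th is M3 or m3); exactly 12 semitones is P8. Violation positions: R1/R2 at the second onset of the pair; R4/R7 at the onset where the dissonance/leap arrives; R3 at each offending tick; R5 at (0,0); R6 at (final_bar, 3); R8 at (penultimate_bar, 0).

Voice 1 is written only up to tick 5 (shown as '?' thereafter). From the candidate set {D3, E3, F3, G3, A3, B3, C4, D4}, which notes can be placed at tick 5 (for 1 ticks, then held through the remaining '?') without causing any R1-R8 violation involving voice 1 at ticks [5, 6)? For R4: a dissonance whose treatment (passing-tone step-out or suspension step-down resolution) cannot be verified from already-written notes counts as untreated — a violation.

{A3, B3, D4}

D3: violates R7
E3: violates R4
F3: violates R7
G3: violates R4
A3: legal
B3: legal
C4: violates R4
D4: legal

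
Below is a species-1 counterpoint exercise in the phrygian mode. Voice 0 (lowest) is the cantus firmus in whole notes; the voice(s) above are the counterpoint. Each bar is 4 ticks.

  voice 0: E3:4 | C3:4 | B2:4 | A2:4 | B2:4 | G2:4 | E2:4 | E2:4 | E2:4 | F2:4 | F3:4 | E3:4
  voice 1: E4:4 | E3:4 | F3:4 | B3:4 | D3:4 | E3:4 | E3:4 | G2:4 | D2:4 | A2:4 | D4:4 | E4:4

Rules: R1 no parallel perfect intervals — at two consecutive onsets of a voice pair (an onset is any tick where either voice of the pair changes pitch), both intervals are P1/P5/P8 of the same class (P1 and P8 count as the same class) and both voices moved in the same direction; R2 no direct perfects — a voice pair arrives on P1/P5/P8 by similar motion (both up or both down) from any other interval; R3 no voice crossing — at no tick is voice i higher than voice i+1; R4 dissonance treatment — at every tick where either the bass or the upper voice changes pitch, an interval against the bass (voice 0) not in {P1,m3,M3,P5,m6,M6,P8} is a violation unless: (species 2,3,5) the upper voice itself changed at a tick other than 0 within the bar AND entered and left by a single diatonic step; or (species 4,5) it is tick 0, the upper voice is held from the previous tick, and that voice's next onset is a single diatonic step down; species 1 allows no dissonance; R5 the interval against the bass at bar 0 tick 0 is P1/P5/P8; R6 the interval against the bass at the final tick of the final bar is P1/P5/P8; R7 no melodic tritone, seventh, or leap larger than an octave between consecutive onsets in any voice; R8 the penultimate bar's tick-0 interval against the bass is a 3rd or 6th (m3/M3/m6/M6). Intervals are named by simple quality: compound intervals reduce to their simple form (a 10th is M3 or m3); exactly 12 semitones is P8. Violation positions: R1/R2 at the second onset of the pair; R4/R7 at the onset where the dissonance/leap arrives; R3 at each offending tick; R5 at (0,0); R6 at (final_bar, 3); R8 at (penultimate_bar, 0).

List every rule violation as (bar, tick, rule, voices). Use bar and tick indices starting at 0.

(2, 0, R4, (0, 1))
(3, 0, R4, (0, 1))
(3, 0, R7, (1,))
(8, 0, R3, (0, 1))
(8, 0, R4, (0, 1))
(8, 1, R3, (0, 1))
(8, 2, R3, (0, 1))
(8, 3, R3, (0, 1))
(10, 0, R7, (1,))

bar 0: v0=E3 v1=E4 downbeat P8
bar 1: v0=C3 v1=E3 downbeat M3
bar 2: v0=B2 v1=F3 downbeat TT
bar 3: v0=A2 v1=B3 downbeat M2
bar 4: v0=B2 v1=D3 downbeat m3
bar 5: v0=G2 v1=E3 downbeat M6
bar 6: v0=E2 v1=E3 downbeat P8
bar 7: v0=E2 v1=G2 downbeat m3
bar 8: v0=E2 v1=D2 downbeat M2
bar 9: v0=F2 v1=A2 downbeat M3
bar 10: v0=F3 v1=D4 downbeat M6
bar 11: v0=E3 v1=E4 downbeat P8
  -> R4 @ bar 2 tick 0 v(0, 1): B2/F3 TT untreated
  -> R4 @ bar 3 tick 0 v(0, 1): A2/B3 M2 untreated
  -> R7 @ bar 3 tick 0 v(1,): F3->B3 leap 6st
  -> R3 @ bar 8 tick 0 v(0, 1): E2 above D2
  -> R4 @ bar 8 tick 0 v(0, 1): E2/D2 M2 untreated
  -> R3 @ bar 8 tick 1 v(0, 1): E2 above D2
  -> R3 @ bar 8 tick 2 v(0, 1): E2 above D2
  -> R3 @ bar 8 tick 3 v(0, 1): E2 above D2
  -> R7 @ bar 10 tick 0 v(1,): A2->D4 leap 17st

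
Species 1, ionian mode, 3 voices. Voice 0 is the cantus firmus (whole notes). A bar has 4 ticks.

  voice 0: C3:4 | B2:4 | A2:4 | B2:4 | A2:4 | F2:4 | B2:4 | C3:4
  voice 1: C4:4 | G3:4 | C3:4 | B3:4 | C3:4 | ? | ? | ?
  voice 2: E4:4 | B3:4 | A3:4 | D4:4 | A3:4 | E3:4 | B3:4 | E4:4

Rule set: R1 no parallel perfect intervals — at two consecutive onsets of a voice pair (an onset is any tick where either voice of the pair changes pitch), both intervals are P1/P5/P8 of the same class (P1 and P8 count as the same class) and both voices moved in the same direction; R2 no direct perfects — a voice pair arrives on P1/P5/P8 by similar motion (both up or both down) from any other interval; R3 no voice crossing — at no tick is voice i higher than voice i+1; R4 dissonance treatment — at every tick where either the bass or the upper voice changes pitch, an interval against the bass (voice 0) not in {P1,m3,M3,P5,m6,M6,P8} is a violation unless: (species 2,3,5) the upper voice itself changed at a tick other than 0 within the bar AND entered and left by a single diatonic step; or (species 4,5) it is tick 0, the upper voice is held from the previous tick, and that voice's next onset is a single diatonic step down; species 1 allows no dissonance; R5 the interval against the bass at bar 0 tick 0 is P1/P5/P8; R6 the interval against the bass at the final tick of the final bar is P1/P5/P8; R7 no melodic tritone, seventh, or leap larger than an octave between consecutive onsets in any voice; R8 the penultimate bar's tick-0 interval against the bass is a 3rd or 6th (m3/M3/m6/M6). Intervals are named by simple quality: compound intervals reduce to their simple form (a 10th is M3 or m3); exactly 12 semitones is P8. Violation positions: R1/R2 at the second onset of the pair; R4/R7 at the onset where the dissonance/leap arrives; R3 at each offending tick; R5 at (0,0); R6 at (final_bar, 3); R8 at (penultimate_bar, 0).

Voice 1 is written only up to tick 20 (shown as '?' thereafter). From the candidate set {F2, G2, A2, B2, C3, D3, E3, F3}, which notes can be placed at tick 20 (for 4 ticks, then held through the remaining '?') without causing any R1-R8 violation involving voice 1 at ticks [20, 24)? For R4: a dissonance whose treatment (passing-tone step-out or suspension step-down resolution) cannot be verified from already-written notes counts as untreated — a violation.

F2: violates R2
G2: violates R4
A2: violates R2
B2: violates R4
C3: legal
D3: legal
E3: violates R4
F3: violates R3

{C3, D3}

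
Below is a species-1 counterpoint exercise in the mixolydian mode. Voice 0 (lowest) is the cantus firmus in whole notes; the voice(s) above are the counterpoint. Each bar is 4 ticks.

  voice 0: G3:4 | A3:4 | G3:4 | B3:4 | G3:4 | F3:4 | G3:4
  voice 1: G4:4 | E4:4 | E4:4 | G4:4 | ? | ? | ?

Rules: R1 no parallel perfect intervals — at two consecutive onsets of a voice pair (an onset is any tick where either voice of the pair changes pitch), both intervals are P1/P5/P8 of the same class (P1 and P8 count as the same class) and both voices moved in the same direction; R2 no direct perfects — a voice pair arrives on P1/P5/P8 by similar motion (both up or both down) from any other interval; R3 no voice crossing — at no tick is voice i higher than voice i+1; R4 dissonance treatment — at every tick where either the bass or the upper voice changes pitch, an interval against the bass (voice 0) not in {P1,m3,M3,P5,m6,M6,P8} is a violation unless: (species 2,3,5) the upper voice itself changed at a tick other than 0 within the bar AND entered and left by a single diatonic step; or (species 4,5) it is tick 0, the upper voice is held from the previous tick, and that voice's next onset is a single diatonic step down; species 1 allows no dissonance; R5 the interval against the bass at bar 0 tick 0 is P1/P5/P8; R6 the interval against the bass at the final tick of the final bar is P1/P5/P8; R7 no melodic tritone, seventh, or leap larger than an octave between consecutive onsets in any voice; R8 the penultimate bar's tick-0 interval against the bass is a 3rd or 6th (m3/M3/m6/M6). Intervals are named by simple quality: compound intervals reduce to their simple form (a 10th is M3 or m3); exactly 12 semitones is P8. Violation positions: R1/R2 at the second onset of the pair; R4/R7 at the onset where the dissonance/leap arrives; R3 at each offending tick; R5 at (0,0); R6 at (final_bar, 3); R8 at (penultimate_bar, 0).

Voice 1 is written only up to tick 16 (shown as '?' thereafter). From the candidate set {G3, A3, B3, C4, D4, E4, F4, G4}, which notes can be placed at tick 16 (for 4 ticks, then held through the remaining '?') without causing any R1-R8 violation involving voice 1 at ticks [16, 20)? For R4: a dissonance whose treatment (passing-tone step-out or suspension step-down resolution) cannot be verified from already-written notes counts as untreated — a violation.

{B3, E4, G4}

G3: violates R2
A3: violates R4,R7
B3: legal
C4: violates R4
D4: violates R2
E4: legal
F4: violates R4
G4: legal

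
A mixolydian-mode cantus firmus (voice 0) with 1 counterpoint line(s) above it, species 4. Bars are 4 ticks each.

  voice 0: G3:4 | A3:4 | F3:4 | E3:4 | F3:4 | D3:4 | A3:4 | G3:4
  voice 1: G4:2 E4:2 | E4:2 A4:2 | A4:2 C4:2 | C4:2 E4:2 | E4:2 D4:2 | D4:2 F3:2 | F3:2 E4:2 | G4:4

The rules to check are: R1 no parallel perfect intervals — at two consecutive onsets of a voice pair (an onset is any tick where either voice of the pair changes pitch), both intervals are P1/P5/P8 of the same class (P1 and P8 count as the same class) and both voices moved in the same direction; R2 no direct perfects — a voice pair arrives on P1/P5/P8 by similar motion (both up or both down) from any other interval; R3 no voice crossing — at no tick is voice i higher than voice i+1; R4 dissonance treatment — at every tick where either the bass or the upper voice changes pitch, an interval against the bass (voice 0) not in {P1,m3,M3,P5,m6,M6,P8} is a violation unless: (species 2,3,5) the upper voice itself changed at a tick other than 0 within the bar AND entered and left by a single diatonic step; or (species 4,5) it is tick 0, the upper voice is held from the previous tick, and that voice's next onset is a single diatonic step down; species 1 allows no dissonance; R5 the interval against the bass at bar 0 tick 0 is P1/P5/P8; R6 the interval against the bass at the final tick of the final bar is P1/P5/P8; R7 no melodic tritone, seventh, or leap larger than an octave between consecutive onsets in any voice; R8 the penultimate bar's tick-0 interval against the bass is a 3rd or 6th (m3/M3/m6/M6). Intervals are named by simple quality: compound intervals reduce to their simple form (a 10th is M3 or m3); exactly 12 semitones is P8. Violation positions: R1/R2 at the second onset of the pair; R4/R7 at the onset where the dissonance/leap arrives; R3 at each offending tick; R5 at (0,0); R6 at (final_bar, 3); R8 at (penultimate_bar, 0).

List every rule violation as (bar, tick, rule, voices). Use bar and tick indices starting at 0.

bar 0: v0=G3 v1=G4 downbeat P8
bar 1: v0=A3 v1=E4 downbeat P5
bar 2: v0=F3 v1=A4 downbeat M3
bar 3: v0=E3 v1=C4 downbeat m6
bar 4: v0=F3 v1=E4 downbeat M7
bar 5: v0=D3 v1=D4 downbeat P8
bar 6: v0=A3 v1=F3 downbeat M3
bar 7: v0=G3 v1=G4 downbeat P8
  -> R3 @ bar 6 tick 0 v(0, 1): A3 above F3
  -> R3 @ bar 6 tick 1 v(0, 1): A3 above F3
  -> R7 @ bar 6 tick 2 v(1,): F3->E4 leap 11st

(6, 0, R3, (0, 1))
(6, 1, R3, (0, 1))
(6, 2, R7, (1,))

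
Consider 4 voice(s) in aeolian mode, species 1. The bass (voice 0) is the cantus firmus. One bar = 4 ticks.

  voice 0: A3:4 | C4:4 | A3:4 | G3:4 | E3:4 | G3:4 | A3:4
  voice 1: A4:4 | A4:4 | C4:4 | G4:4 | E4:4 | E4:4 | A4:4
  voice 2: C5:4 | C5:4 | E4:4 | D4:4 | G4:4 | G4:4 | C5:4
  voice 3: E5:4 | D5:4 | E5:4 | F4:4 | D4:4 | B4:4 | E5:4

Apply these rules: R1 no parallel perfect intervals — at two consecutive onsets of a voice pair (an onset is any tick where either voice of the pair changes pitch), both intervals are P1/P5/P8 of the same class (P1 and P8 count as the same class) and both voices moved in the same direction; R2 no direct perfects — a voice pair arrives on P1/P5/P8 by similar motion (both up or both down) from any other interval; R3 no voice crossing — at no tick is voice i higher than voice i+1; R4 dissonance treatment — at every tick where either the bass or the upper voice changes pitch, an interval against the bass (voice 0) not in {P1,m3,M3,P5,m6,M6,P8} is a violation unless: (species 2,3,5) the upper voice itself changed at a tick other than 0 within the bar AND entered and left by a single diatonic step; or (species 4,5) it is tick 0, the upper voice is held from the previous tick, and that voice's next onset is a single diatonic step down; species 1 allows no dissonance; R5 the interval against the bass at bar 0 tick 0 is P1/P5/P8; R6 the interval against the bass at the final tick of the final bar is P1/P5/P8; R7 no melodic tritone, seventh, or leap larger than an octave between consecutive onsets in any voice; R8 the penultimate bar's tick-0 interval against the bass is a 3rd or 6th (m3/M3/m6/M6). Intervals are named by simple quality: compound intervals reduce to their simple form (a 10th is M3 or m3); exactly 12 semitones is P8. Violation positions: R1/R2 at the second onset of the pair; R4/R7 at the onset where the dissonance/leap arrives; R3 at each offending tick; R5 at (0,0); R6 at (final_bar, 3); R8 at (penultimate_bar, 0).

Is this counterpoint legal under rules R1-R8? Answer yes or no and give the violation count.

No (21 violations)

bar 0: v0=A3 v1=A4 v2=C5 v3=E5 (P5)
bar 1: v0=C4 v1=A4 v2=C5 v3=D5 (M2)
bar 2: v0=A3 v1=C4 v2=E4 v3=E5 (P5)
bar 3: v0=G3 v1=G4 v2=D4 v3=F4 (m7)
bar 4: v0=E3 v1=E4 v2=G4 v3=D4 (m7)
bar 5: v0=G3 v1=E4 v2=G4 v3=B4 (M3)
bar 6: v0=A3 v1=A4 v2=C5 v3=E5 (P5)
  R5 @ bar0.0: opens on m3
  R4 @ bar1.0: C4/D5 M2 untreated
  R2 @ bar2.0: C4/C5 P8 -> A3/E4 P5 similar
  R1 @ bar3.0: A3/E4 P5 -> G3/D4 P5 similar
  R3 @ bar3.0: G4 above D4
  R4 @ bar3.0: G3/F4 m7 untreated
  R7 @ bar3.0: E5->F4 leap 11st
  R3 @ bar3.1: G4 above D4
  R3 @ bar3.2: G4 above D4
  R3 @ bar3.3: G4 above D4
  R1 @ bar4.0: G3/G4 P8 -> E3/E4 P8 similar
  R3 @ bar4.0: G4 above D4
  R4 @ bar4.0: E3/D4 m7 untreated
  R3 @ bar4.1: G4 above D4
  R3 @ bar4.2: G4 above D4
  R3 @ bar4.3: G4 above D4
  R8 @ bar5.0: penult P8 not 3rd/6th
  R1 @ bar6.0: E4/B4 P5 -> A4/E5 P5 similar
  R2 @ bar6.0: G3/E4 M6 -> A3/A4 P8 similar
  R2 @ bar6.0: G3/B4 M3 -> A3/E5 P5 similar
  R6 @ bar6.3: closes on m3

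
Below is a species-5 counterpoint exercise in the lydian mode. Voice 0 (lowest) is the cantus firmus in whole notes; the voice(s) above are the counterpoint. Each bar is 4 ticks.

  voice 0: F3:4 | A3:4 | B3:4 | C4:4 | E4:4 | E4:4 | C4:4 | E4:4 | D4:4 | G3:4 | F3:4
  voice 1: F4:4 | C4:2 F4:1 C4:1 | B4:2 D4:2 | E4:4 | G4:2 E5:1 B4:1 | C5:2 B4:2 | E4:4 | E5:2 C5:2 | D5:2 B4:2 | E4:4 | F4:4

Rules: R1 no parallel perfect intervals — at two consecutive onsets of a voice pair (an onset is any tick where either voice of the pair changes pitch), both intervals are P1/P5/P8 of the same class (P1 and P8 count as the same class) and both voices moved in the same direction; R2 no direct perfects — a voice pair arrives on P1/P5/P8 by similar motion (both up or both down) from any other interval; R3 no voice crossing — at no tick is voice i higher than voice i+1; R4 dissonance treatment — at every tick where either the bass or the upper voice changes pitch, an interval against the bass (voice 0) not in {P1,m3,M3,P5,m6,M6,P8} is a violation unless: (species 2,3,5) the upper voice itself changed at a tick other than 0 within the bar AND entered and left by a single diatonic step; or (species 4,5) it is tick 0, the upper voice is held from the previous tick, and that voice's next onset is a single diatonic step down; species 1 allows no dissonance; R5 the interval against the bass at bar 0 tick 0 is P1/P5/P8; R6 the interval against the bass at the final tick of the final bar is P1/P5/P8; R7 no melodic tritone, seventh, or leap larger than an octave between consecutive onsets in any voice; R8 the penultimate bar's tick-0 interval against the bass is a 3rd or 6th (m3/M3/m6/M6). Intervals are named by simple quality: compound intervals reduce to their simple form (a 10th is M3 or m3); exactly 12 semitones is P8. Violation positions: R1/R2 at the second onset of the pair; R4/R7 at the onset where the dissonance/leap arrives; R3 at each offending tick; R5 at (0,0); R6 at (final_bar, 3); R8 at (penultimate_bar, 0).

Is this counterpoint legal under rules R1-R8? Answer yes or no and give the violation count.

bar 0: v0=F3 v1=F4 (P8)
bar 1: v0=A3 v1=C4 (m3)
bar 2: v0=B3 v1=B4 (P8)
bar 3: v0=C4 v1=E4 (M3)
bar 4: v0=E4 v1=G4 (m3)
bar 5: v0=E4 v1=C5 (m6)
bar 6: v0=C4 v1=E4 (M3)
bar 7: v0=E4 v1=E5 (P8)
bar 8: v0=D4 v1=D5 (P8)
bar 9: v0=G3 v1=E4 (M6)
bar 10: v0=F3 v1=F4 (P8)
  R2 @ bar2.0: A3/C4 m3 -> B3/B4 P8 similar
  R7 @ bar2.0: C4->B4 leap 11st
  R2 @ bar7.0: C4/E4 M3 -> E4/E5 P8 similar

No (3 violations)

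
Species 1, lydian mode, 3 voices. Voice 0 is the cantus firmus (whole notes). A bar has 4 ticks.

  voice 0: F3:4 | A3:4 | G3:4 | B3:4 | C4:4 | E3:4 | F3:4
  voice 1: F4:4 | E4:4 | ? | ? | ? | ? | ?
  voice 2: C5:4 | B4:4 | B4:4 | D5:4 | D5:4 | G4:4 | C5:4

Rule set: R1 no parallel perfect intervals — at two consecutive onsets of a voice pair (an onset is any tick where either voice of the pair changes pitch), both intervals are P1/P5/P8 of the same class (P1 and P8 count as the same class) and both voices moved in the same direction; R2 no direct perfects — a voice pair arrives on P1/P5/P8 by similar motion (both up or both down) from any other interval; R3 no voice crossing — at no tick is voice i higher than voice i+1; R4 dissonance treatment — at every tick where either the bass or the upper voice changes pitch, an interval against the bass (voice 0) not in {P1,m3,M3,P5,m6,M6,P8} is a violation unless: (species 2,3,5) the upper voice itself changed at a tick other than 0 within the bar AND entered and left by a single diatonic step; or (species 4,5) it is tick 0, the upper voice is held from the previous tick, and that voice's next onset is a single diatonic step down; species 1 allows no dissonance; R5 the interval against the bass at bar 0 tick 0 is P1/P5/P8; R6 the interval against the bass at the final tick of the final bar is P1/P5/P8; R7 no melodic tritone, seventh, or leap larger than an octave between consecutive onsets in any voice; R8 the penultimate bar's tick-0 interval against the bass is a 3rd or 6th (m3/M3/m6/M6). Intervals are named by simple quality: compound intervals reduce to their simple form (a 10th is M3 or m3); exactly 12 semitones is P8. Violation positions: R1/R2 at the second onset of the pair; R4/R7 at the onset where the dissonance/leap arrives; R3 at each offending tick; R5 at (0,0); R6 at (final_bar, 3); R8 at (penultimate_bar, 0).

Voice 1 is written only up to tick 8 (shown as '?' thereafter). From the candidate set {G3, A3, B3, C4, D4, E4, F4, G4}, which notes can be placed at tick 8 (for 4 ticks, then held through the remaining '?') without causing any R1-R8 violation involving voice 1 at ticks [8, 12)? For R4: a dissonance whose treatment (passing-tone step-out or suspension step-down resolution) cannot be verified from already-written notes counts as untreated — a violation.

G3: violates R2
A3: violates R4
B3: legal
C4: violates R4
D4: violates R1
E4: legal
F4: violates R4
G4: legal

{B3, E4, G4}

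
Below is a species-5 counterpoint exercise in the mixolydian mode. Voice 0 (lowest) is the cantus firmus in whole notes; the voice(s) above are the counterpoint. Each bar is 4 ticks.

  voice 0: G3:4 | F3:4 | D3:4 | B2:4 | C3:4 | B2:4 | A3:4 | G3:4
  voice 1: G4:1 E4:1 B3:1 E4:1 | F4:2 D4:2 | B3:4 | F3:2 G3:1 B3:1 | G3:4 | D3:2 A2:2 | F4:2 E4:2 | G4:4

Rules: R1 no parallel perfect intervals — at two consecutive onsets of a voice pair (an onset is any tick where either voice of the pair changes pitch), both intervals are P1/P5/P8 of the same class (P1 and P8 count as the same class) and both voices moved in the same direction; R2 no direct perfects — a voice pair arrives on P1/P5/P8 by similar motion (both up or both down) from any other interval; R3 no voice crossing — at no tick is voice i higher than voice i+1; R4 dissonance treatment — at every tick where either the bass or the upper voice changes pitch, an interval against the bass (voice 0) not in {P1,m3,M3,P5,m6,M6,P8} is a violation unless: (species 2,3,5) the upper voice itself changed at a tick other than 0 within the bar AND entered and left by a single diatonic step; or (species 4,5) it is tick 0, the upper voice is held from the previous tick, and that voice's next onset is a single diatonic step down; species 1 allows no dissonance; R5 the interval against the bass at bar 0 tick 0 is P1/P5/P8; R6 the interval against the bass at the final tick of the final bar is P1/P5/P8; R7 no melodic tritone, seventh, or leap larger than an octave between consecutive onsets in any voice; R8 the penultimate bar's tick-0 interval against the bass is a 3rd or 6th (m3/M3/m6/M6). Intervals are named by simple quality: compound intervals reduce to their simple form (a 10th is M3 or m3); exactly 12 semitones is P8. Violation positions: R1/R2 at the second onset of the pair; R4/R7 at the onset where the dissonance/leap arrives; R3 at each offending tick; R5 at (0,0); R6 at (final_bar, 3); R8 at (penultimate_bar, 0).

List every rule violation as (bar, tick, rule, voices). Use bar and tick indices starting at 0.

(3, 0, R4, (0, 1))
(3, 0, R7, (1,))
(5, 2, R3, (0, 1))
(5, 2, R4, (0, 1))
(5, 3, R3, (0, 1))
(6, 0, R7, (0,))
(6, 0, R7, (1,))

bar 0: v0=G3 v1=G4 downbeat P8
bar 1: v0=F3 v1=F4 downbeat P8
bar 2: v0=D3 v1=B3 downbeat M6
bar 3: v0=B2 v1=F3 downbeat TT
bar 4: v0=C3 v1=G3 downbeat P5
bar 5: v0=B2 v1=D3 downbeat m3
bar 6: v0=A3 v1=F4 downbeat m6
bar 7: v0=G3 v1=G4 downbeat P8
  -> R4 @ bar 3 tick 0 v(0, 1): B2/F3 TT untreated
  -> R7 @ bar 3 tick 0 v(1,): B3->F3 leap 6st
  -> R3 @ bar 5 tick 2 v(0, 1): B2 above A2
  -> R4 @ bar 5 tick 2 v(0, 1): B2/A2 M2 untreated
  -> R3 @ bar 5 tick 3 v(0, 1): B2 above A2
  -> R7 @ bar 6 tick 0 v(0,): B2->A3 leap 10st
  -> R7 @ bar 6 tick 0 v(1,): A2->F4 leap 20st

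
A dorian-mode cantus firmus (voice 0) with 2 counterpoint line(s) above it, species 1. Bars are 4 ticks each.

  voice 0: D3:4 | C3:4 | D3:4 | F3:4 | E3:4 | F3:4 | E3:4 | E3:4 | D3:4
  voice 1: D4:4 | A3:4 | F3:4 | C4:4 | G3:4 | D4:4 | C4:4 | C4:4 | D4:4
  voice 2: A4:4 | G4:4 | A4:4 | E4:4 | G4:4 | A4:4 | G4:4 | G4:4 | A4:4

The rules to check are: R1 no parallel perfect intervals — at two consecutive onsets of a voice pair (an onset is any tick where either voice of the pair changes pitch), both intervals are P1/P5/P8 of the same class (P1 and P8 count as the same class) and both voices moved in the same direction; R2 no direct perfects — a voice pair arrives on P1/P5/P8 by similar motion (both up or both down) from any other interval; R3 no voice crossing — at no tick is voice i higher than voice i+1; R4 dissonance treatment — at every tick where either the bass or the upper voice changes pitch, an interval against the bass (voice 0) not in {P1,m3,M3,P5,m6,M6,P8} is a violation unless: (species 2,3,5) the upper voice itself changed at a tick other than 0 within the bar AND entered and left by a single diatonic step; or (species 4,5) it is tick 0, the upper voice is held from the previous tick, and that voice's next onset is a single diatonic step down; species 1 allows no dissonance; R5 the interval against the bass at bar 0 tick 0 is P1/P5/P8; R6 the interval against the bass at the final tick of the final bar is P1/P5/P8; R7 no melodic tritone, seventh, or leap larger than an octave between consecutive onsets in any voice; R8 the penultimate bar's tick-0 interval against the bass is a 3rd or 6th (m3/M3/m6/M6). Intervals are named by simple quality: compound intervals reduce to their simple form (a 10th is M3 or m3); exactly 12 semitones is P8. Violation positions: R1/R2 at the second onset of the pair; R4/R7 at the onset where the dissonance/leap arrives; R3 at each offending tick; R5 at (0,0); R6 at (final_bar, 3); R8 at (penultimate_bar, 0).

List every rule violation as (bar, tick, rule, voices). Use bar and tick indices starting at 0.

bar 0: v0=D3 v1=D4 v2=A4 downbeat P5
bar 1: v0=C3 v1=A3 v2=G4 downbeat P5
bar 2: v0=D3 v1=F3 v2=A4 downbeat P5
bar 3: v0=F3 v1=C4 v2=E4 downbeat M7
bar 4: v0=E3 v1=G3 v2=G4 downbeat m3
bar 5: v0=F3 v1=D4 v2=A4 downbeat M3
bar 6: v0=E3 v1=C4 v2=G4 downbeat m3
bar 7: v0=E3 v1=C4 v2=G4 downbeat m3
bar 8: v0=D3 v1=D4 v2=A4 downbeat P5
  -> R1 @ bar 1 tick 0 v(0, 2): D3/A4 P5 -> C3/G4 P5 similar
  -> R1 @ bar 2 tick 0 v(0, 2): C3/G4 P5 -> D3/A4 P5 similar
  -> R2 @ bar 3 tick 0 v(0, 1): D3/F3 m3 -> F3/C4 P5 similar
  -> R4 @ bar 3 tick 0 v(0, 2): F3/E4 M7 untreated
  -> R2 @ bar 5 tick 0 v(1, 2): G3/G4 P8 -> D4/A4 P5 similar
  -> R1 @ bar 6 tick 0 v(1, 2): D4/A4 P5 -> C4/G4 P5 similar
  -> R1 @ bar 8 tick 0 v(1, 2): C4/G4 P5 -> D4/A4 P5 similar

(1, 0, R1, (0, 2))
(2, 0, R1, (0, 2))
(3, 0, R2, (0, 1))
(3, 0, R4, (0, 2))
(5, 0, R2, (1, 2))
(6, 0, R1, (1, 2))
(8, 0, R1, (1, 2))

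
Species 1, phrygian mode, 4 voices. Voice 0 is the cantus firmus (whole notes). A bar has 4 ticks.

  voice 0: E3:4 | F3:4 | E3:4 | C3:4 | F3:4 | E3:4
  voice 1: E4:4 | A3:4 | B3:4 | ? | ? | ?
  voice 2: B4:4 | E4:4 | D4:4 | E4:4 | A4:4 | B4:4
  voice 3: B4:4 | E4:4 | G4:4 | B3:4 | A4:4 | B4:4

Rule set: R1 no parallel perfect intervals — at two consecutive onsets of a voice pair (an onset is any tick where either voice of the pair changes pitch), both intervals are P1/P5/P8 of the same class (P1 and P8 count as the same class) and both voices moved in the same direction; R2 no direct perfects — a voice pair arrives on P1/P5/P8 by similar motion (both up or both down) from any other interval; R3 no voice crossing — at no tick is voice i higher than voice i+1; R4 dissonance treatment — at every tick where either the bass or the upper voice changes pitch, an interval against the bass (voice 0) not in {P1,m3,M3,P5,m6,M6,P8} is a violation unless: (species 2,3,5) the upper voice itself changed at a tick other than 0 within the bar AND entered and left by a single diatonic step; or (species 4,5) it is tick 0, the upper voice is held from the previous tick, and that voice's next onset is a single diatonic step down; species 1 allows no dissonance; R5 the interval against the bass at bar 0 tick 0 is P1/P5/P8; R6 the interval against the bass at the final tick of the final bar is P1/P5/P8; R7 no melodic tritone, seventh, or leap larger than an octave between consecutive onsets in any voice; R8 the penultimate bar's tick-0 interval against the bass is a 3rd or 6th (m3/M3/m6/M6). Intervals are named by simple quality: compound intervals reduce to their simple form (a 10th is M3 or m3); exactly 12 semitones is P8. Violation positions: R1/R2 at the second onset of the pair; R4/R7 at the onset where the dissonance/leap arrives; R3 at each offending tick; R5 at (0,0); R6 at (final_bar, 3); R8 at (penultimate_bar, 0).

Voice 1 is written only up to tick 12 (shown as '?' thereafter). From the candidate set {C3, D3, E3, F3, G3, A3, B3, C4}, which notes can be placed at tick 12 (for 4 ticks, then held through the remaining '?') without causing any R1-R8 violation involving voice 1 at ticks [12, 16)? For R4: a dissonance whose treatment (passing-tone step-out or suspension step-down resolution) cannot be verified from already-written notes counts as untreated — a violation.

{A3, C4}

C3: violates R2,R7
D3: violates R4
E3: violates R2
F3: violates R4,R7
G3: violates R1
A3: legal
B3: violates R4
C4: legal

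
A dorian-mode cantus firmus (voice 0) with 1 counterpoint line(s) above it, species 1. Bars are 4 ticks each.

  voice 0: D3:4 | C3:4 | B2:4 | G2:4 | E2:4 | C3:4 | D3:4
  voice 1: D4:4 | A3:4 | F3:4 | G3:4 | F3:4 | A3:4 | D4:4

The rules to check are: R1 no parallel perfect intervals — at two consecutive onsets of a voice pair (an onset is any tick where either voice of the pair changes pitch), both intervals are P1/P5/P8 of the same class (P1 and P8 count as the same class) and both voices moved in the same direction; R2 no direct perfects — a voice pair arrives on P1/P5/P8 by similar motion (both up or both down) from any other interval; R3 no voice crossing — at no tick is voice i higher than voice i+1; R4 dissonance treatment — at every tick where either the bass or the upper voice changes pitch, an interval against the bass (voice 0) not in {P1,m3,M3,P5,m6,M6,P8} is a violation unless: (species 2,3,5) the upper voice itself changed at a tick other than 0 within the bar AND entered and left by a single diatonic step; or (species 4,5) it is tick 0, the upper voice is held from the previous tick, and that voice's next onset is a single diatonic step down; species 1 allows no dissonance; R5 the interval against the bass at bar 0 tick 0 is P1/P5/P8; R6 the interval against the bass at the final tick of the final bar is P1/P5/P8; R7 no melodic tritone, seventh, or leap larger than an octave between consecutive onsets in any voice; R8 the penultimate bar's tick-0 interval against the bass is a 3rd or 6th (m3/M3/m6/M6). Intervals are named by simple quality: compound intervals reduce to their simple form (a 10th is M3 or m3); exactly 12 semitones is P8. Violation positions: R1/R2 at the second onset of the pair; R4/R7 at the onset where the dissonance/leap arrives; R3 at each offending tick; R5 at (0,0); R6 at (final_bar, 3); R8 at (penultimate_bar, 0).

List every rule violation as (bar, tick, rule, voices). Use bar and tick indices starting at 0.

(2, 0, R4, (0, 1))
(4, 0, R4, (0, 1))
(6, 0, R2, (0, 1))

bar 0: v0=D3 v1=D4 downbeat P8
bar 1: v0=C3 v1=A3 downbeat M6
bar 2: v0=B2 v1=F3 downbeat TT
bar 3: v0=G2 v1=G3 downbeat P8
bar 4: v0=E2 v1=F3 downbeat m2
bar 5: v0=C3 v1=A3 downbeat M6
bar 6: v0=D3 v1=D4 downbeat P8
  -> R4 @ bar 2 tick 0 v(0, 1): B2/F3 TT untreated
  -> R4 @ bar 4 tick 0 v(0, 1): E2/F3 m2 untreated
  -> R2 @ bar 6 tick 0 v(0, 1): C3/A3 M6 -> D3/D4 P8 similar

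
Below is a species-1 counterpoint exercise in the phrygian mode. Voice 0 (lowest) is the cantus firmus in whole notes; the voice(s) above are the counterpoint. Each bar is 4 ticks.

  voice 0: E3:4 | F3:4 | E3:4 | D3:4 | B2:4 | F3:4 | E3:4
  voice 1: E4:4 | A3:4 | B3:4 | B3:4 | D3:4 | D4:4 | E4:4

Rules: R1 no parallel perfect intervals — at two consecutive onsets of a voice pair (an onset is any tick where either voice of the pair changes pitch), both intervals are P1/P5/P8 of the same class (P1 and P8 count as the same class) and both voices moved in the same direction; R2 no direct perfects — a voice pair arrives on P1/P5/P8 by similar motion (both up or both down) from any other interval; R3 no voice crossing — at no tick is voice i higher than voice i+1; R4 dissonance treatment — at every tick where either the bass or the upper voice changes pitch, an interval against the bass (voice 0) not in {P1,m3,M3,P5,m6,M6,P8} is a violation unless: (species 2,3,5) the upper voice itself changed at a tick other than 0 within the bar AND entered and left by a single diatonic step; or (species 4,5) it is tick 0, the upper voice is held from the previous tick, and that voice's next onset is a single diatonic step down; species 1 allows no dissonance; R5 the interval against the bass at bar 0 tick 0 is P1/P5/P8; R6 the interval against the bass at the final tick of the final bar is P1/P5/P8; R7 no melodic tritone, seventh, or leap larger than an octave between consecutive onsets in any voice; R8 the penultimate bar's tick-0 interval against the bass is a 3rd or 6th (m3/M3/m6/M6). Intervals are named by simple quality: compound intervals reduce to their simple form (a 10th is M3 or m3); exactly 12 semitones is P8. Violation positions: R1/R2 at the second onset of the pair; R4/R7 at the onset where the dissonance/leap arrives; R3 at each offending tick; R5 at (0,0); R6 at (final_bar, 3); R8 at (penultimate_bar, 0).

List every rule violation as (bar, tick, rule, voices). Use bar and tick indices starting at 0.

(5, 0, R7, (0,))

bar 0: v0=E3 v1=E4 downbeat P8
bar 1: v0=F3 v1=A3 downbeat M3
bar 2: v0=E3 v1=B3 downbeat P5
bar 3: v0=D3 v1=B3 downbeat M6
bar 4: v0=B2 v1=D3 downbeat m3
bar 5: v0=F3 v1=D4 downbeat M6
bar 6: v0=E3 v1=E4 downbeat P8
  -> R7 @ bar 5 tick 0 v(0,): B2->F3 leap 6st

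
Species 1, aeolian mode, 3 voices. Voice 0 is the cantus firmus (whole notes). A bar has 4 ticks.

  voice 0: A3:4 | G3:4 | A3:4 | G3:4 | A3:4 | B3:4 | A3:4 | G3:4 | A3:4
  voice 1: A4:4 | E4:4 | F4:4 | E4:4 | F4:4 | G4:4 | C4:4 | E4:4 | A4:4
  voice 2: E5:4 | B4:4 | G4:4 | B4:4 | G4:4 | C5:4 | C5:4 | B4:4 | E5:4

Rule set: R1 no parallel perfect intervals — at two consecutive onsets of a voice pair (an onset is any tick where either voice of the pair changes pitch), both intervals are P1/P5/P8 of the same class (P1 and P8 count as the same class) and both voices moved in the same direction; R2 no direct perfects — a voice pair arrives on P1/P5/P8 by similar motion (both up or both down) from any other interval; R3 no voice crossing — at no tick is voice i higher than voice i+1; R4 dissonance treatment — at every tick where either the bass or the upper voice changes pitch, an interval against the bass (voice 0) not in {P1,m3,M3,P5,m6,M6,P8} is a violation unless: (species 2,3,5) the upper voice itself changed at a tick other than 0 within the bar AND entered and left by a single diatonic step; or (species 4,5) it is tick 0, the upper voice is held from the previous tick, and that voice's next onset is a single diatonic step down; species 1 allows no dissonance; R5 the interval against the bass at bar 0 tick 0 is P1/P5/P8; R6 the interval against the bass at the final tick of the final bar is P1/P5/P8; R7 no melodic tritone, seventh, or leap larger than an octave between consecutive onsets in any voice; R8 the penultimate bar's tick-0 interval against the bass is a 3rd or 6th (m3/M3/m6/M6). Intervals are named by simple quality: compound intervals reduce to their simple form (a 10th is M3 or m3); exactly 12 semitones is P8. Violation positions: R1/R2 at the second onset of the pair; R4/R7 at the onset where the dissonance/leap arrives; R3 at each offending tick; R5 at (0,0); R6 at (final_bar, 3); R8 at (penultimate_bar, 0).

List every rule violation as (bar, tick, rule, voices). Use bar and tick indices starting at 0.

bar 0: v0=A3 v1=A4 v2=E5 downbeat P5
bar 1: v0=G3 v1=E4 v2=B4 downbeat M3
bar 2: v0=A3 v1=F4 v2=G4 downbeat m7
bar 3: v0=G3 v1=E4 v2=B4 downbeat M3
bar 4: v0=A3 v1=F4 v2=G4 downbeat m7
bar 5: v0=B3 v1=G4 v2=C5 downbeat m2
bar 6: v0=A3 v1=C4 v2=C5 downbeat m3
bar 7: v0=G3 v1=E4 v2=B4 downbeat M3
bar 8: v0=A3 v1=A4 v2=E5 downbeat P5
  -> R1 @ bar 1 tick 0 v(1, 2): A4/E5 P5 -> E4/B4 P5 similar
  -> R4 @ bar 2 tick 0 v(0, 2): A3/G4 m7 untreated
  -> R4 @ bar 4 tick 0 v(0, 2): A3/G4 m7 untreated
  -> R4 @ bar 5 tick 0 v(0, 2): B3/C5 m2 untreated
  -> R1 @ bar 8 tick 0 v(1, 2): E4/B4 P5 -> A4/E5 P5 similar
  -> R2 @ bar 8 tick 0 v(0, 1): G3/E4 M6 -> A3/A4 P8 similar
  -> R2 @ bar 8 tick 0 v(0, 2): G3/B4 M3 -> A3/E5 P5 similar

(1, 0, R1, (1, 2))
(2, 0, R4, (0, 2))
(4, 0, R4, (0, 2))
(5, 0, R4, (0, 2))
(8, 0, R1, (1, 2))
(8, 0, R2, (0, 1))
(8, 0, R2, (0, 2))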